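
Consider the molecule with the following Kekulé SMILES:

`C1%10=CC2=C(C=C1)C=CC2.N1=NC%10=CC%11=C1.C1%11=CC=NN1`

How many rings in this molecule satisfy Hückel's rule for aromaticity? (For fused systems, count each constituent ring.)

The SMILES encodes a six-membered carbon ring with three alternating C=C double bonds, fused to a five-membered carbon ring containing one C=C double bond and one sp³ carbon; a six-membered ring with two adjacent nitrogens and three alternating double bonds; a five-membered ring with two adjacent nitrogens (one bearing H, one in a double bond) and two double bonds.
The 6-membered ring is fully conjugated (every ring atom contributes a p orbital); 3 ring double bonds give 6 π electrons. Since 6 = 4n+2 (n=1), it is aromatic (benzene ring).
The 5-membered ring has one sp³ carbon, so it is not fully conjugated — not aromatic (cyclopentene ring).
The 6-membered ring with two nitrogens (1,2) is planar and fully conjugated; 3 ring double bonds give 6 π electrons. Since 6 = 4n+2 (n=1), it is aromatic (pyridazine).
The 5-membered ring with two adjacent nitrogens (one N–H, one =N–) has a continuous p-orbital overlap around the ring; 2 ring double bonds (4 π electrons) plus a heteroatom lone pair (2) give 6 π electrons. Since 6 = 4n+2 (n=1), it is aromatic (pyrazole).
3 of the 4 rings are aromatic. Total: 3.

3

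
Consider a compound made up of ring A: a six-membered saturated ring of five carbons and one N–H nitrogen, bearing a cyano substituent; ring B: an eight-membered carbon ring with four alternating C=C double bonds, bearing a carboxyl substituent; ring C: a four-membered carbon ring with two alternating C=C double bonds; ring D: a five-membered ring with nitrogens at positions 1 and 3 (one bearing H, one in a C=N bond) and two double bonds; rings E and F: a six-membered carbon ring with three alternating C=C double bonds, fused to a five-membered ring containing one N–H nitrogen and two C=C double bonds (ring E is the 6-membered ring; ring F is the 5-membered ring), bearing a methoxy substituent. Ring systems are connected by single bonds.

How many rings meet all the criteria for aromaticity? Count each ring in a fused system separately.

3

Ring A has only sp³ atoms, so it is not fully conjugated — not aromatic (piperidine).
Ring B has only sp² ring atoms; a planar conformation would have a fully conjugated π system of 8 electrons. But 8 = 4(2), which is 4n not 4n+2, so ring B is not aromatic (cyclooctatetraene) — cyclooctatetraene distorts into a non-planar tub to avoid antiaromaticity.
Ring C has only sp² ring atoms; a planar conformation would have a fully conjugated π system of 4 electrons. But 4 = 4(1), which is 4n not 4n+2, so ring C is not aromatic (cyclobutadiene) — cyclobutadiene is antiaromatic and distorts to a rectangle.
Ring D is planar and fully conjugated; 2 ring double bonds (4 π electrons) plus a heteroatom lone pair (2) give 6 π electrons. 6 = 4(1)+2, so ring D is aromatic (imidazole).
Rings E and F form a fused bicyclic system (with one N–H) with 9 sp² atoms and 10 π electrons from ring double bonds plus a heteroatom lone pair. 10 = 4(2)+2, so the system is aromatic and both rings count as aromatic (indole).
Aromatic: D, E, F. Total: 3.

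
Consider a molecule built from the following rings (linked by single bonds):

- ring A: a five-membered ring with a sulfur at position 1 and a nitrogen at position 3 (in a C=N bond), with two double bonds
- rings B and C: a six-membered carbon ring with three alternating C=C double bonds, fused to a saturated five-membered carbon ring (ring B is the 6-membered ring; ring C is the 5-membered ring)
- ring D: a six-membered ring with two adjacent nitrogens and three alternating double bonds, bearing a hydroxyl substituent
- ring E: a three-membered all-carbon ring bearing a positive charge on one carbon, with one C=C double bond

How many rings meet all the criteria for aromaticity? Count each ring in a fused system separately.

Ring A is planar and fully conjugated; 2 ring double bonds (4 π electrons) plus a heteroatom lone pair (2) give 6 π electrons. That satisfies 4n+2 with n=1, so ring A is aromatic (thiazole).
Ring B is fully conjugated (every ring atom contributes a p orbital); 3 ring double bonds give 6 π electrons. Since 6 = 4n+2 (n=1), ring B is aromatic (benzene ring).
Ring C has three sp³ carbons, so it is not fully conjugated — not aromatic (cyclopentane ring).
Ring D is planar and fully conjugated; 3 ring double bonds give 6 π electrons. That satisfies 4n+2 with n=1, so ring D is aromatic (pyridazine).
Ring E is fully conjugated (every ring atom contributes a p orbital); 1 ring double bond (2 π electrons) plus the carbocation's empty p orbital (0, but keeps the ring conjugated) give 2 π electrons. 2 = 4(0)+2, so ring E is aromatic (cyclopropenyl cation).
Aromatic: A, B, D, E. Total: 4.

4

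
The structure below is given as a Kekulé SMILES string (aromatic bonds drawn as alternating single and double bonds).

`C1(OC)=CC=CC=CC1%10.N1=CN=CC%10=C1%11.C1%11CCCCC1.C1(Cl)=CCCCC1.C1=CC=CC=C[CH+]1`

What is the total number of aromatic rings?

The SMILES encodes a seven-membered carbon ring with three C=C double bonds and one sp³ carbon; a six-membered ring with nitrogens at positions 1 and 3 and three alternating double bonds; a six-membered saturated carbon ring; a six-membered carbon ring with one C=C double bond; a seven-membered all-carbon ring bearing a positive charge on one carbon, with three C=C double bonds.
The 7-membered ring has one sp³ carbon, so it is not fully conjugated — not aromatic (cycloheptatriene).
The 6-membered ring with two nitrogens (1,3) has a continuous p-orbital overlap around the ring; 3 ring double bonds give 6 π electrons. Since 6 = 4n+2 (n=1), it is aromatic (pyrimidine).
The 6-membered ring has only sp³ atoms, so it is not fully conjugated — not aromatic (cyclohexane).
The second 6-membered ring has four sp³ carbons, so it is not fully conjugated — not aromatic (cyclohexene).
The second 7-membered ring has a continuous p-orbital overlap around the ring; 3 ring double bonds (6 π electrons) plus the carbocation's empty p orbital (0, but keeps the ring conjugated) give 6 π electrons. Since 6 = 4n+2 (n=1), it is aromatic (tropylium cation).
2 of the 5 rings are aromatic. Total: 2.

2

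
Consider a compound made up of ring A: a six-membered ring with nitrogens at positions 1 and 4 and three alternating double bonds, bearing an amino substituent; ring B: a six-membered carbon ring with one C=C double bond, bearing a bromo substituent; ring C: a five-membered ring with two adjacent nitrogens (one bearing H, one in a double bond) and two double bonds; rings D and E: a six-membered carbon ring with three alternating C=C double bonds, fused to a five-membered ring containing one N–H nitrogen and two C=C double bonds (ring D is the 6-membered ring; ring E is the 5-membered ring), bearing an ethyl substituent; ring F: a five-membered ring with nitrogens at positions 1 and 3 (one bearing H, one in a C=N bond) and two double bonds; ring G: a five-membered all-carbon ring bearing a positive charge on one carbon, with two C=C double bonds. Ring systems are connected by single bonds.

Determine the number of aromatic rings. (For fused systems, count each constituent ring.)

5

Ring A has a continuous p-orbital overlap around the ring; 3 ring double bonds give 6 π electrons. Since 6 = 4n+2 (n=1), ring A is aromatic (pyrazine).
Ring B has four sp³ carbons, so it is not fully conjugated — not aromatic (cyclohexene).
Ring C is planar and fully conjugated; 2 ring double bonds (4 π electrons) plus a heteroatom lone pair (2) give 6 π electrons. That satisfies 4n+2 with n=1, so ring C is aromatic (pyrazole).
Rings D and E form a fused bicyclic system (with one N–H) with 9 sp² atoms and 10 π electrons from ring double bonds plus a heteroatom lone pair. 10 = 4(2)+2, so the system is aromatic and both rings count as aromatic (indole).
Ring F has a continuous p-orbital overlap around the ring; 2 ring double bonds (4 π electrons) plus a heteroatom lone pair (2) give 6 π electrons. 6 = 4(1)+2, so ring F is aromatic (imidazole).
Ring G has only sp² ring atoms; a planar conformation would have a fully conjugated π system of 4 electrons. But 4 = 4(1), which is 4n not 4n+2, so ring G is not aromatic (cyclopentadienyl cation).
Aromatic: A, C, D, E, F. Total: 5.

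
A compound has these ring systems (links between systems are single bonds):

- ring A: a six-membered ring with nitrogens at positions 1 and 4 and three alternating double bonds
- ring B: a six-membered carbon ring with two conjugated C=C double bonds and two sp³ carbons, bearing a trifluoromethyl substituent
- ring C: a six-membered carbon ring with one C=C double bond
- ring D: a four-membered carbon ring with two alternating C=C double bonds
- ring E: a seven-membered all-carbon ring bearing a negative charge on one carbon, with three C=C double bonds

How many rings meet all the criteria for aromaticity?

Ring A is fully conjugated (every ring atom contributes a p orbital); 3 ring double bonds give 6 π electrons. That satisfies 4n+2 with n=1, so ring A is aromatic (pyrazine).
Ring B has two sp³ carbons, so it is not fully conjugated — not aromatic (1,3-cyclohexadiene).
Ring C has four sp³ carbons, so it is not fully conjugated — not aromatic (cyclohexene).
Ring D has only sp² ring atoms; a planar conformation would have a fully conjugated π system of 4 electrons. But 4 = 4(1), which is 4n not 4n+2, so ring D is not aromatic (cyclobutadiene) — cyclobutadiene is antiaromatic and distorts to a rectangle.
Ring E has only sp² ring atoms; a planar conformation would have a fully conjugated π system of 8 electrons. But 8 = 4(2), which is 4n not 4n+2, so ring E is not aromatic (cycloheptatrienyl anion).
Aromatic: A. Total: 1.

1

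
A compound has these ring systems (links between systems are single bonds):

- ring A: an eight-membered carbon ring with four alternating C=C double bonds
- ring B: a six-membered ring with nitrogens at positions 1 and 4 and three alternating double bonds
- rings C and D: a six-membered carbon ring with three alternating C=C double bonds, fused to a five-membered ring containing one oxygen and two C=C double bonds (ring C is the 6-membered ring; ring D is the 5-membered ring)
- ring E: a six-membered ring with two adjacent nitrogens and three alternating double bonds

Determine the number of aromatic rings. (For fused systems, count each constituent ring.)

4

Ring A has only sp² ring atoms; a planar conformation would have a fully conjugated π system of 8 electrons. But 8 = 4(2), which is 4n not 4n+2, so ring A is not aromatic (cyclooctatetraene) — cyclooctatetraene distorts into a non-planar tub to avoid antiaromaticity.
Ring B is fully conjugated (every ring atom contributes a p orbital); 3 ring double bonds give 6 π electrons. That satisfies 4n+2 with n=1, so ring B is aromatic (pyrazine).
Rings C and D form a fused bicyclic system (with one oxygen) with 9 sp² atoms and 10 π electrons from ring double bonds plus a heteroatom lone pair. 10 = 4(2)+2, so the system is aromatic and both rings count as aromatic (benzofuran).
Ring E has a continuous p-orbital overlap around the ring; 3 ring double bonds give 6 π electrons. 6 = 4(1)+2, so ring E is aromatic (pyridazine).
Aromatic: B, C, D, E. Total: 4.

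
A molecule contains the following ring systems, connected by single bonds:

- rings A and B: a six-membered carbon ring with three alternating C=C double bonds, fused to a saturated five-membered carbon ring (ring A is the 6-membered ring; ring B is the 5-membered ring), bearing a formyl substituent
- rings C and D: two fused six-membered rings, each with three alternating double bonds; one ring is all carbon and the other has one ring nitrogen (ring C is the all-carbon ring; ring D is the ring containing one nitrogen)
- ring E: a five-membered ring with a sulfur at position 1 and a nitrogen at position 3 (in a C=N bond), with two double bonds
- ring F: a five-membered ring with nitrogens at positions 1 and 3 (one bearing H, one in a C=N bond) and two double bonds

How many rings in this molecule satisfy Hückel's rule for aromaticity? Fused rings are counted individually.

5

Ring A is planar and fully conjugated; 3 ring double bonds give 6 π electrons. Since 6 = 4n+2 (n=1), ring A is aromatic (benzene ring).
Ring B has three sp³ carbons, so it is not fully conjugated — not aromatic (cyclopentane ring).
Rings C and D form a fused bicyclic system (with one nitrogen) with 10 sp² atoms and 10 π electrons from ring double bonds. 10 = 4(2)+2, so the system is aromatic and both rings count as aromatic (quinoline).
Ring E is planar and fully conjugated; 2 ring double bonds (4 π electrons) plus a heteroatom lone pair (2) give 6 π electrons. That satisfies 4n+2 with n=1, so ring E is aromatic (thiazole).
Ring F is fully conjugated (every ring atom contributes a p orbital); 2 ring double bonds (4 π electrons) plus a heteroatom lone pair (2) give 6 π electrons. 6 = 4(1)+2, so ring F is aromatic (imidazole).
Aromatic: A, C, D, E, F. Total: 5.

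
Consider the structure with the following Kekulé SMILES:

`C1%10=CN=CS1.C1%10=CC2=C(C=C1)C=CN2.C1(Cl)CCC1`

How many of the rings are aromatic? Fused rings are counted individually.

The SMILES encodes a five-membered ring with a sulfur at position 1 and a nitrogen at position 3 (in a C=N bond), with two double bonds; a six-membered carbon ring with three alternating C=C double bonds, fused to a five-membered ring containing one N–H nitrogen and two C=C double bonds; a four-membered saturated carbon ring.
The 5-membered ring with one sulfur and one =N– is planar and fully conjugated; 2 ring double bonds (4 π electrons) plus a heteroatom lone pair (2) give 6 π electrons. 6 = 4(1)+2, so it is aromatic (thiazole).
The fused 6/5-membered bicyclic (with one N–H) is a single π system with 9 sp² atoms and 10 π electrons from ring double bonds plus a heteroatom lone pair. 10 = 4(2)+2, so the system is aromatic and both rings count as aromatic (indole).
The 4-membered ring has only sp³ atoms, so it is not fully conjugated — not aromatic (cyclobutane).
3 of the 4 rings are aromatic. Total: 3.

3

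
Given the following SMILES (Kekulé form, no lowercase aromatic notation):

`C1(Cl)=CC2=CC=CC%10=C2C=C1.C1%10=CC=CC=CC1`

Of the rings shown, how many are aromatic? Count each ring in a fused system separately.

The SMILES encodes two fused six-membered carbon rings, each with three alternating C=C double bonds; a seven-membered carbon ring with three C=C double bonds and one sp³ carbon.
The fused 6/6-membered bicyclic is a single π system with 10 sp² atoms and 10 π electrons from ring double bonds. 10 = 4(2)+2, so the system is aromatic and both rings count as aromatic (naphthalene).
The 7-membered ring has one sp³ carbon, so it is not fully conjugated — not aromatic (cycloheptatriene).
2 of the 3 rings are aromatic. Total: 2.

2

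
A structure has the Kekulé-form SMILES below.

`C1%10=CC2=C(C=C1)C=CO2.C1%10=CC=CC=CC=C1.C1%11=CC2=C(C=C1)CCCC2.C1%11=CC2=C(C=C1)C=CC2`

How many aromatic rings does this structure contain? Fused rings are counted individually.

4

The SMILES encodes a six-membered carbon ring with three alternating C=C double bonds, fused to a five-membered ring containing one oxygen and two C=C double bonds; an eight-membered carbon ring with four alternating C=C double bonds; a six-membered carbon ring with three alternating C=C double bonds, fused to a saturated six-membered carbon ring; a six-membered carbon ring with three alternating C=C double bonds, fused to a five-membered carbon ring containing one C=C double bond and one sp³ carbon.
The fused 6/5-membered bicyclic (with one oxygen) is a single π system with 9 sp² atoms and 10 π electrons from ring double bonds plus a heteroatom lone pair. 10 = 4(2)+2, so the system is aromatic and both rings count as aromatic (benzofuran).
The 8-membered ring has only sp² ring atoms; a planar conformation would have a fully conjugated π system of 8 electrons. But 8 = 4(2), which is 4n not 4n+2, so it is not aromatic (cyclooctatetraene) — cyclooctatetraene distorts into a non-planar tub to avoid antiaromaticity.
The 6-membered ring has a continuous p-orbital overlap around the ring; 3 ring double bonds give 6 π electrons. 6 = 4(1)+2, so it is aromatic (benzene ring).
The second 6-membered ring has four sp³ carbons, so it is not fully conjugated — not aromatic (cyclohexane ring).
The third 6-membered ring has a continuous p-orbital overlap around the ring; 3 ring double bonds give 6 π electrons. That satisfies 4n+2 with n=1, so it is aromatic (benzene ring).
The 5-membered ring has one sp³ carbon, so it is not fully conjugated — not aromatic (cyclopentene ring).
4 of the 7 rings are aromatic. Total: 4.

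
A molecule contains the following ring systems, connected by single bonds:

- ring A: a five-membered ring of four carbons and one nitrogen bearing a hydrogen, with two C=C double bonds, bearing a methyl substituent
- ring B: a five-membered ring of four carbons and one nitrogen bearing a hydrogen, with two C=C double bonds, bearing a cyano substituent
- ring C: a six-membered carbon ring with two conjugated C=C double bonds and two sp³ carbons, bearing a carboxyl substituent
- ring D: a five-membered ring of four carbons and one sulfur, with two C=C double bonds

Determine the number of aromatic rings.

3

Ring A is planar and fully conjugated; 2 ring double bonds (4 π electrons) plus a heteroatom lone pair (2) give 6 π electrons. That satisfies 4n+2 with n=1, so ring A is aromatic (pyrrole).
Ring B is planar and fully conjugated; 2 ring double bonds (4 π electrons) plus a heteroatom lone pair (2) give 6 π electrons. 6 = 4(1)+2, so ring B is aromatic (pyrrole).
Ring C has two sp³ carbons, so it is not fully conjugated — not aromatic (1,3-cyclohexadiene).
Ring D is fully conjugated (every ring atom contributes a p orbital); 2 ring double bonds (4 π electrons) plus a heteroatom lone pair (2) give 6 π electrons. Since 6 = 4n+2 (n=1), ring D is aromatic (thiophene).
Aromatic: A, B, D. Total: 3.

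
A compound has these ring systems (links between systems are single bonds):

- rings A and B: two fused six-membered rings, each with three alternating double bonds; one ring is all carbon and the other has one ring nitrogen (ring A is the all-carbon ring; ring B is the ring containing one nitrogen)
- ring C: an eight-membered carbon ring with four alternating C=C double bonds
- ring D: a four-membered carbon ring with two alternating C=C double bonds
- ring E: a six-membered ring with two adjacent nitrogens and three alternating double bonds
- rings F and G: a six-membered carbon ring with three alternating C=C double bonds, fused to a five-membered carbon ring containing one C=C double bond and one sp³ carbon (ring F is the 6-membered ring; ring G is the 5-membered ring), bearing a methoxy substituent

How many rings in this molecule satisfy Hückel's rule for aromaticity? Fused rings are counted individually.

4

Rings A and B form a fused bicyclic system (with one nitrogen) with 10 sp² atoms and 10 π electrons from ring double bonds. 10 = 4(2)+2, so the system is aromatic and both rings count as aromatic (quinoline).
Ring C has only sp² ring atoms; a planar conformation would have a fully conjugated π system of 8 electrons. But 8 = 4(2), which is 4n not 4n+2, so ring C is not aromatic (cyclooctatetraene) — cyclooctatetraene distorts into a non-planar tub to avoid antiaromaticity.
Ring D has only sp² ring atoms; a planar conformation would have a fully conjugated π system of 4 electrons. But 4 = 4(1), which is 4n not 4n+2, so ring D is not aromatic (cyclobutadiene) — cyclobutadiene is antiaromatic and distorts to a rectangle.
Ring E is fully conjugated (every ring atom contributes a p orbital); 3 ring double bonds give 6 π electrons. 6 = 4(1)+2, so ring E is aromatic (pyridazine).
Ring F has a continuous p-orbital overlap around the ring; 3 ring double bonds give 6 π electrons. Since 6 = 4n+2 (n=1), ring F is aromatic (benzene ring).
Ring G has one sp³ carbon, so it is not fully conjugated — not aromatic (cyclopentene ring).
Aromatic: A, B, E, F. Total: 4.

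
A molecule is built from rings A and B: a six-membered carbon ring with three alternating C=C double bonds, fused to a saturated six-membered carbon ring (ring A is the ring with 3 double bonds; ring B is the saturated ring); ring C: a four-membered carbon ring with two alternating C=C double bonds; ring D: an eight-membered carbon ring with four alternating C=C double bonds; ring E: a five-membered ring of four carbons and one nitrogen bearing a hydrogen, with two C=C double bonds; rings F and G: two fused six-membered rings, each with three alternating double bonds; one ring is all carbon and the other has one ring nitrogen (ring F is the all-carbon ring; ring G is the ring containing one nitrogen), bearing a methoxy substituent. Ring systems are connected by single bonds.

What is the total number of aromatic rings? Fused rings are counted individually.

4

Ring A has a continuous p-orbital overlap around the ring; 3 ring double bonds give 6 π electrons. That satisfies 4n+2 with n=1, so ring A is aromatic (benzene ring).
Ring B has four sp³ carbons, so it is not fully conjugated — not aromatic (cyclohexane ring).
Ring C has only sp² ring atoms; a planar conformation would have a fully conjugated π system of 4 electrons. But 4 = 4(1), which is 4n not 4n+2, so ring C is not aromatic (cyclobutadiene) — cyclobutadiene is antiaromatic and distorts to a rectangle.
Ring D has only sp² ring atoms; a planar conformation would have a fully conjugated π system of 8 electrons. But 8 = 4(2), which is 4n not 4n+2, so ring D is not aromatic (cyclooctatetraene) — cyclooctatetraene distorts into a non-planar tub to avoid antiaromaticity.
Ring E has a continuous p-orbital overlap around the ring; 2 ring double bonds (4 π electrons) plus a heteroatom lone pair (2) give 6 π electrons. Since 6 = 4n+2 (n=1), ring E is aromatic (pyrrole).
Rings F and G form a fused bicyclic system (with one nitrogen) with 10 sp² atoms and 10 π electrons from ring double bonds. 10 = 4(2)+2, so the system is aromatic and both rings count as aromatic (quinoline).
Aromatic: A, E, F, G. Total: 4.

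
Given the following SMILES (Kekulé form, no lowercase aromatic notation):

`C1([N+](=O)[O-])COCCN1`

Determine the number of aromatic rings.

The SMILES encodes a six-membered saturated ring with an oxygen and an N–H nitrogen at positions 1 and 4.
The 6-membered ring with one oxygen and one N–H (1,4) has only sp³ atoms, so it is not fully conjugated — not aromatic (morpholine).

0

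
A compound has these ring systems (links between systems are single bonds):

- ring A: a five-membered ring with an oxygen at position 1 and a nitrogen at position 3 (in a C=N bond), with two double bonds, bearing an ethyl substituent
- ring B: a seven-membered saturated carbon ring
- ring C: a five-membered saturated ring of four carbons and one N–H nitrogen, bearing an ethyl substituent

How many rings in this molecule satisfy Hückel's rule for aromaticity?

Ring A is fully conjugated (every ring atom contributes a p orbital); 2 ring double bonds (4 π electrons) plus a heteroatom lone pair (2) give 6 π electrons. Since 6 = 4n+2 (n=1), ring A is aromatic (oxazole).
Ring B has only sp³ atoms, so it is not fully conjugated — not aromatic (cycloheptane).
Ring C has only sp³ atoms, so it is not fully conjugated — not aromatic (pyrrolidine).
Aromatic: A. Total: 1.

1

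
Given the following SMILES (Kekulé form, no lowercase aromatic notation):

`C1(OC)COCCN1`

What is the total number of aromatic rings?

0

The SMILES encodes a six-membered saturated ring with an oxygen and an N–H nitrogen at positions 1 and 4.
The 6-membered ring with one oxygen and one N–H (1,4) has only sp³ atoms, so it is not fully conjugated — not aromatic (morpholine).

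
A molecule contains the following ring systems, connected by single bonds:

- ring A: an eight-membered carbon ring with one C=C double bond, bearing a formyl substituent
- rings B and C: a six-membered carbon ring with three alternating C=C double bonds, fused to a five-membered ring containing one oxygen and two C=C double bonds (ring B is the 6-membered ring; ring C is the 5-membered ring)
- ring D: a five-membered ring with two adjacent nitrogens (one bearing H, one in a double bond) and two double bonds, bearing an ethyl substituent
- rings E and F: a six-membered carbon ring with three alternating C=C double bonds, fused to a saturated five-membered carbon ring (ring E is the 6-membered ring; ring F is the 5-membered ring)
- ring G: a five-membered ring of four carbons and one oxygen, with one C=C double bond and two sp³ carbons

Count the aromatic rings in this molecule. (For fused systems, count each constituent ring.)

4

Ring A has six sp³ carbons, so it is not fully conjugated — not aromatic (cyclooctene).
Rings B and C form a fused bicyclic system (with one oxygen) with 9 sp² atoms and 10 π electrons from ring double bonds plus a heteroatom lone pair. 10 = 4(2)+2, so the system is aromatic and both rings count as aromatic (benzofuran).
Ring D is planar and fully conjugated; 2 ring double bonds (4 π electrons) plus a heteroatom lone pair (2) give 6 π electrons. That satisfies 4n+2 with n=1, so ring D is aromatic (pyrazole).
Ring E is fully conjugated (every ring atom contributes a p orbital); 3 ring double bonds give 6 π electrons. That satisfies 4n+2 with n=1, so ring E is aromatic (benzene ring).
Ring F has three sp³ carbons, so it is not fully conjugated — not aromatic (cyclopentane ring).
Ring G has two sp³ carbons, so it is not fully conjugated — not aromatic (2,3-dihydrofuran).
Aromatic: B, C, D, E. Total: 4.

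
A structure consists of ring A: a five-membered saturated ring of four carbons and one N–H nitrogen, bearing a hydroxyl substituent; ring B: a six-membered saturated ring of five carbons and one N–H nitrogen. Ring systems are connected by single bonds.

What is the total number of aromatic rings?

Ring A has only sp³ atoms, so it is not fully conjugated — not aromatic (pyrrolidine).
Ring B has only sp³ atoms, so it is not fully conjugated — not aromatic (piperidine).
No ring is aromatic. Total: 0.

0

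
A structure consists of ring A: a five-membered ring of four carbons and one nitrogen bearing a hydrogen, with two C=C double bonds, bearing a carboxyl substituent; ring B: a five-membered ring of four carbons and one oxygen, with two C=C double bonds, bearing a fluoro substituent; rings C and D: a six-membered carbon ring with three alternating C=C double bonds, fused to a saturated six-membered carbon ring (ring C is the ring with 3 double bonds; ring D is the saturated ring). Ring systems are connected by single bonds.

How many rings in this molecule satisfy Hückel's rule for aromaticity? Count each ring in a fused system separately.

3

Ring A is planar and fully conjugated; 2 ring double bonds (4 π electrons) plus a heteroatom lone pair (2) give 6 π electrons. 6 = 4(1)+2, so ring A is aromatic (pyrrole).
Ring B has a continuous p-orbital overlap around the ring; 2 ring double bonds (4 π electrons) plus a heteroatom lone pair (2) give 6 π electrons. That satisfies 4n+2 with n=1, so ring B is aromatic (furan).
Ring C has a continuous p-orbital overlap around the ring; 3 ring double bonds give 6 π electrons. Since 6 = 4n+2 (n=1), ring C is aromatic (benzene ring).
Ring D has four sp³ carbons, so it is not fully conjugated — not aromatic (cyclohexane ring).
Aromatic: A, B, C. Total: 3.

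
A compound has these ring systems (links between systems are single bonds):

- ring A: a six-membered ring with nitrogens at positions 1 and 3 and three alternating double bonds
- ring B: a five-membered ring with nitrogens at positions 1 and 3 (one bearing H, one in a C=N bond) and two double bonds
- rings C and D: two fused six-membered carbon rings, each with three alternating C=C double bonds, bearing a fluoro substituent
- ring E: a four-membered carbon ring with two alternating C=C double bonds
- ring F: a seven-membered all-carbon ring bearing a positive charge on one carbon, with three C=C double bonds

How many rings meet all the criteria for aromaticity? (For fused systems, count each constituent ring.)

Ring A has a continuous p-orbital overlap around the ring; 3 ring double bonds give 6 π electrons. 6 = 4(1)+2, so ring A is aromatic (pyrimidine).
Ring B is fully conjugated (every ring atom contributes a p orbital); 2 ring double bonds (4 π electrons) plus a heteroatom lone pair (2) give 6 π electrons. That satisfies 4n+2 with n=1, so ring B is aromatic (imidazole).
Rings C and D form a fused bicyclic system with 10 sp² atoms and 10 π electrons from ring double bonds. 10 = 4(2)+2, so the system is aromatic and both rings count as aromatic (naphthalene).
Ring E has only sp² ring atoms; a planar conformation would have a fully conjugated π system of 4 electrons. But 4 = 4(1), which is 4n not 4n+2, so ring E is not aromatic (cyclobutadiene) — cyclobutadiene is antiaromatic and distorts to a rectangle.
Ring F is planar and fully conjugated; 3 ring double bonds (6 π electrons) plus the carbocation's empty p orbital (0, but keeps the ring conjugated) give 6 π electrons. 6 = 4(1)+2, so ring F is aromatic (tropylium cation).
Aromatic: A, B, C, D, F. Total: 5.

5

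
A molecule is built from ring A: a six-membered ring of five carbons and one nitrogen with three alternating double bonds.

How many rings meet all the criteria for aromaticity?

Ring A has a continuous p-orbital overlap around the ring; 3 ring double bonds give 6 π electrons. Since 6 = 4n+2 (n=1), ring A is aromatic (pyridine).

1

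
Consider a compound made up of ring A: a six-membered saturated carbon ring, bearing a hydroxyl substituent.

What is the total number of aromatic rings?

Ring A has only sp³ atoms, so it is not fully conjugated — not aromatic (cyclohexane).

0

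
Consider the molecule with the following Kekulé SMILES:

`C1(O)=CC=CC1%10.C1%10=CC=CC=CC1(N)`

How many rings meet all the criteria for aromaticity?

The SMILES encodes a five-membered carbon ring with two conjugated C=C double bonds and one sp³ carbon; a seven-membered carbon ring with three C=C double bonds and one sp³ carbon.
The 5-membered ring has one sp³ carbon, so it is not fully conjugated — not aromatic (cyclopentadiene).
The 7-membered ring has one sp³ carbon, so it is not fully conjugated — not aromatic (cycloheptatriene).
None of the rings are aromatic. Total: 0.

0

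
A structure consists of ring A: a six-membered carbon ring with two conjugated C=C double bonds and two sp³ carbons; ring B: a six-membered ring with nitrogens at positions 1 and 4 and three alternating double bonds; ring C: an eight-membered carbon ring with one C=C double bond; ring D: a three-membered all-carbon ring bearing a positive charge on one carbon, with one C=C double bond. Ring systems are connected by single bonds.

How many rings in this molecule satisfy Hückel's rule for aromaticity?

2

Ring A has two sp³ carbons, so it is not fully conjugated — not aromatic (1,3-cyclohexadiene).
Ring B is fully conjugated (every ring atom contributes a p orbital); 3 ring double bonds give 6 π electrons. Since 6 = 4n+2 (n=1), ring B is aromatic (pyrazine).
Ring C has six sp³ carbons, so it is not fully conjugated — not aromatic (cyclooctene).
Ring D is planar and fully conjugated; 1 ring double bond (2 π electrons) plus the carbocation's empty p orbital (0, but keeps the ring conjugated) give 2 π electrons. 2 = 4(0)+2, so ring D is aromatic (cyclopropenyl cation).
Aromatic: B, D. Total: 2.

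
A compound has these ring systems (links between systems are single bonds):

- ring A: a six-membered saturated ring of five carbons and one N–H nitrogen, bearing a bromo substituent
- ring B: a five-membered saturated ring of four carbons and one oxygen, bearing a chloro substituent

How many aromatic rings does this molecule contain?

Ring A has only sp³ atoms, so it is not fully conjugated — not aromatic (piperidine).
Ring B has only sp³ atoms, so it is not fully conjugated — not aromatic (tetrahydrofuran).
No ring is aromatic. Total: 0.

0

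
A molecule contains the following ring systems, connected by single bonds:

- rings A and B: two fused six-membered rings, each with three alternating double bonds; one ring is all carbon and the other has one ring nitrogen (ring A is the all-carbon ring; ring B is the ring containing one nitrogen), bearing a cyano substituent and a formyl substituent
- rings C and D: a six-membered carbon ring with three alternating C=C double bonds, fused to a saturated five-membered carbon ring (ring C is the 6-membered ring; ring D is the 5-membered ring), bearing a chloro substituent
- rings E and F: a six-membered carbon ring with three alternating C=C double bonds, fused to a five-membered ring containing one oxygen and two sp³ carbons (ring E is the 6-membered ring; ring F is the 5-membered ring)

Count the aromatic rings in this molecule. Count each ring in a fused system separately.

Rings A and B form a fused bicyclic system (with one nitrogen) with 10 sp² atoms and 10 π electrons from ring double bonds. 10 = 4(2)+2, so the system is aromatic and both rings count as aromatic (quinoline).
Ring C has a continuous p-orbital overlap around the ring; 3 ring double bonds give 6 π electrons. Since 6 = 4n+2 (n=1), ring C is aromatic (benzene ring).
Ring D has three sp³ carbons, so it is not fully conjugated — not aromatic (cyclopentane ring).
Ring E is fully conjugated (every ring atom contributes a p orbital); 3 ring double bonds give 6 π electrons. That satisfies 4n+2 with n=1, so ring E is aromatic (benzene ring).
Ring F has two sp³ carbons, so it is not fully conjugated — not aromatic (oxolane ring).
Aromatic: A, B, C, E. Total: 4.

4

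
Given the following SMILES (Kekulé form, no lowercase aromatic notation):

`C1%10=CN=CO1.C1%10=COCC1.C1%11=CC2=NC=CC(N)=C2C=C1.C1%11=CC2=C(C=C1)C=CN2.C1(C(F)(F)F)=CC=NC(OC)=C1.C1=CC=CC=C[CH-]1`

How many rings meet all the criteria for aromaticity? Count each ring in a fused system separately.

The SMILES encodes a five-membered ring with an oxygen at position 1 and a nitrogen at position 3 (in a C=N bond), with two double bonds; a five-membered ring of four carbons and one oxygen, with one C=C double bond and two sp³ carbons; two fused six-membered rings, each with three alternating double bonds; one ring is all carbon and the other has one ring nitrogen; a six-membered carbon ring with three alternating C=C double bonds, fused to a five-membered ring containing one N–H nitrogen and two C=C double bonds; a six-membered ring of five carbons and one nitrogen with three alternating double bonds; a seven-membered all-carbon ring bearing a negative charge on one carbon, with three C=C double bonds.
The 5-membered ring with one oxygen and one =N– has a continuous p-orbital overlap around the ring; 2 ring double bonds (4 π electrons) plus a heteroatom lone pair (2) give 6 π electrons. That satisfies 4n+2 with n=1, so it is aromatic (oxazole).
The 5-membered ring with one oxygen has two sp³ carbons, so it is not fully conjugated — not aromatic (2,3-dihydrofuran).
The fused 6/6-membered bicyclic (with one nitrogen) is a single π system with 10 sp² atoms and 10 π electrons from ring double bonds. 10 = 4(2)+2, so the system is aromatic and both rings count as aromatic (quinoline).
The fused 6/5-membered bicyclic (with one N–H) is a single π system with 9 sp² atoms and 10 π electrons from ring double bonds plus a heteroatom lone pair. 10 = 4(2)+2, so the system is aromatic and both rings count as aromatic (indole).
The 6-membered ring with one nitrogen is fully conjugated (every ring atom contributes a p orbital); 3 ring double bonds give 6 π electrons. That satisfies 4n+2 with n=1, so it is aromatic (pyridine).
The 7-membered ring has only sp² ring atoms; a planar conformation would have a fully conjugated π system of 8 electrons. But 8 = 4(2), which is 4n not 4n+2, so it is not aromatic (cycloheptatrienyl anion).
6 of the 8 rings are aromatic. Total: 6.

6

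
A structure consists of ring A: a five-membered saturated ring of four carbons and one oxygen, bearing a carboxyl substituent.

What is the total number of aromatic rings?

0

Ring A has only sp³ atoms, so it is not fully conjugated — not aromatic (tetrahydrofuran).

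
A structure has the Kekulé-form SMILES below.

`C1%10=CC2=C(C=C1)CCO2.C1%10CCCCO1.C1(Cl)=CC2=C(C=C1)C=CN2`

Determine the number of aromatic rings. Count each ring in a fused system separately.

3

The SMILES encodes a six-membered carbon ring with three alternating C=C double bonds, fused to a five-membered ring containing one oxygen and two sp³ carbons; a six-membered saturated ring of five carbons and one oxygen; a six-membered carbon ring with three alternating C=C double bonds, fused to a five-membered ring containing one N–H nitrogen and two C=C double bonds.
The 6-membered ring has a continuous p-orbital overlap around the ring; 3 ring double bonds give 6 π electrons. 6 = 4(1)+2, so it is aromatic (benzene ring).
The 5-membered ring with one oxygen has two sp³ carbons, so it is not fully conjugated — not aromatic (oxolane ring).
The 6-membered ring with one oxygen has only sp³ atoms, so it is not fully conjugated — not aromatic (tetrahydropyran).
The fused 6/5-membered bicyclic (with one N–H) is a single π system with 9 sp² atoms and 10 π electrons from ring double bonds plus a heteroatom lone pair. 10 = 4(2)+2, so the system is aromatic and both rings count as aromatic (indole).
3 of the 5 rings are aromatic. Total: 3.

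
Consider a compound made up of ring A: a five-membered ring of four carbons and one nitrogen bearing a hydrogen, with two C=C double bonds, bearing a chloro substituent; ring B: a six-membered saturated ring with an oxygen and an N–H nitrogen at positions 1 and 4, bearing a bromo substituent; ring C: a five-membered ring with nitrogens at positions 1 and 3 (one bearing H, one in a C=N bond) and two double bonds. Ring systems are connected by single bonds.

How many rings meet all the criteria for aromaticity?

Ring A is fully conjugated (every ring atom contributes a p orbital); 2 ring double bonds (4 π electrons) plus a heteroatom lone pair (2) give 6 π electrons. 6 = 4(1)+2, so ring A is aromatic (pyrrole).
Ring B has only sp³ atoms, so it is not fully conjugated — not aromatic (morpholine).
Ring C is fully conjugated (every ring atom contributes a p orbital); 2 ring double bonds (4 π electrons) plus a heteroatom lone pair (2) give 6 π electrons. Since 6 = 4n+2 (n=1), ring C is aromatic (imidazole).
Aromatic: A, C. Total: 2.

2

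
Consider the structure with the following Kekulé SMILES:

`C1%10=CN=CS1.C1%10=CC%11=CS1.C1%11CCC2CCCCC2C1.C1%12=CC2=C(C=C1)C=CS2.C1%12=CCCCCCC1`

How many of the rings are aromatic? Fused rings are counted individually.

4

The SMILES encodes a five-membered ring with a sulfur at position 1 and a nitrogen at position 3 (in a C=N bond), with two double bonds; a five-membered ring of four carbons and one sulfur, with two C=C double bonds; two fused six-membered saturated carbon rings; a six-membered carbon ring with three alternating C=C double bonds, fused to a five-membered ring containing one sulfur and two C=C double bonds; an eight-membered carbon ring with one C=C double bond.
The 5-membered ring with one sulfur and one =N– is fully conjugated (every ring atom contributes a p orbital); 2 ring double bonds (4 π electrons) plus a heteroatom lone pair (2) give 6 π electrons. 6 = 4(1)+2, so it is aromatic (thiazole).
The 5-membered ring with one sulfur has a continuous p-orbital overlap around the ring; 2 ring double bonds (4 π electrons) plus a heteroatom lone pair (2) give 6 π electrons. That satisfies 4n+2 with n=1, so it is aromatic (thiophene).
The 6-membered ring has only sp³ atoms, so it is not fully conjugated — not aromatic (cyclohexane ring).
The second 6-membered ring has only sp³ atoms, so it is not fully conjugated — not aromatic (cyclohexane ring).
The fused 6/5-membered bicyclic (with one sulfur) is a single π system with 9 sp² atoms and 10 π electrons from ring double bonds plus a heteroatom lone pair. 10 = 4(2)+2, so the system is aromatic and both rings count as aromatic (benzothiophene).
The 8-membered ring has six sp³ carbons, so it is not fully conjugated — not aromatic (cyclooctene).
4 of the 7 rings are aromatic. Total: 4.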